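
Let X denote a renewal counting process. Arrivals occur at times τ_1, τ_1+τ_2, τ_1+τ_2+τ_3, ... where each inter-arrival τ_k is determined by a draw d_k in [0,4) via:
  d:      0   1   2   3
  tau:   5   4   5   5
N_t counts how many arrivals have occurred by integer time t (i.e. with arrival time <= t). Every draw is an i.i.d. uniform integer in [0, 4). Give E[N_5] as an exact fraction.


1

Inter-arrival values over d=0..3: [5, 4, 5, 5]
Each d has probability 1/4, so the pmf of τ is: f(4) = 1/4, f(5) = 3/4
Renewal equation for m(n) = E[N_n]: condition on τ_1 = k (if k <= n, one arrival plus a fresh copy on the remaining n−k steps): m(n) = F(n) + Σ_{k<=n} f(k)·m(n−k), where F(n) = P(τ <= n) and m(0) = 0
m(1) = F(1) = 0
m(2) = F(2) = 0
m(3) = F(3) = 0
m(4) = F(4) = 1/4
m(5) = F(5) = 1
E[N_5] = m(5) = 1


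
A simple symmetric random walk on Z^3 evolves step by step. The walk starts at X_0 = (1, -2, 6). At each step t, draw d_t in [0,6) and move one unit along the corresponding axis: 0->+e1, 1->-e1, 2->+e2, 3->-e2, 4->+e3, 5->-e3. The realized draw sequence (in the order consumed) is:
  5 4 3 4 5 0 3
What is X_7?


(2, -4, 6)

t=0: X=(1, -2, 6), d=5 → -e3, X_1=(1, -2, 5)
t=1: X=(1, -2, 5), d=4 → +e3, X_2=(1, -2, 6)
t=2: X=(1, -2, 6), d=3 → -e2, X_3=(1, -3, 6)
t=3: X=(1, -3, 6), d=4 → +e3, X_4=(1, -3, 7)
t=4: X=(1, -3, 7), d=5 → -e3, X_5=(1, -3, 6)
t=5: X=(1, -3, 6), d=0 → +e1, X_6=(2, -3, 6)
t=6: X=(2, -3, 6), d=3 → -e2, X_7=(2, -4, 6)


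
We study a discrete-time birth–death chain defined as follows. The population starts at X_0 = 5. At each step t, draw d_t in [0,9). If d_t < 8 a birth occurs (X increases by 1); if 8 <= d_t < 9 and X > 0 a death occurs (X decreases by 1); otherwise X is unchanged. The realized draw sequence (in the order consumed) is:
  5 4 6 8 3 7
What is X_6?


t=0: X=5, d=5 → birth, X_1=6
t=1: X=6, d=4 → birth, X_2=7
t=2: X=7, d=6 → birth, X_3=8
t=3: X=8, d=8 → death, X_4=7
t=4: X=7, d=3 → birth, X_5=8
t=5: X=8, d=7 → birth, X_6=9

9


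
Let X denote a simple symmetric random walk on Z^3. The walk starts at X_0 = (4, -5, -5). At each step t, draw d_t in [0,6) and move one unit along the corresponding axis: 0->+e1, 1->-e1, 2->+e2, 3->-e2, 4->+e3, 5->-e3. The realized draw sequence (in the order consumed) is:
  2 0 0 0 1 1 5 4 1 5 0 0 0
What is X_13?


t=0: X=(4, -5, -5), d=2 → +e2, X_1=(4, -4, -5)
t=1: X=(4, -4, -5), d=0 → +e1, X_2=(5, -4, -5)
t=2: X=(5, -4, -5), d=0 → +e1, X_3=(6, -4, -5)
t=3: X=(6, -4, -5), d=0 → +e1, X_4=(7, -4, -5)
t=4: X=(7, -4, -5), d=1 → -e1, X_5=(6, -4, -5)
t=5: X=(6, -4, -5), d=1 → -e1, X_6=(5, -4, -5)
t=6: X=(5, -4, -5), d=5 → -e3, X_7=(5, -4, -6)
t=7: X=(5, -4, -6), d=4 → +e3, X_8=(5, -4, -5)
t=8: X=(5, -4, -5), d=1 → -e1, X_9=(4, -4, -5)
t=9: X=(4, -4, -5), d=5 → -e3, X_10=(4, -4, -6)
t=10: X=(4, -4, -6), d=0 → +e1, X_11=(5, -4, -6)
t=11: X=(5, -4, -6), d=0 → +e1, X_12=(6, -4, -6)
t=12: X=(6, -4, -6), d=0 → +e1, X_13=(7, -4, -6)

(7, -4, -6)


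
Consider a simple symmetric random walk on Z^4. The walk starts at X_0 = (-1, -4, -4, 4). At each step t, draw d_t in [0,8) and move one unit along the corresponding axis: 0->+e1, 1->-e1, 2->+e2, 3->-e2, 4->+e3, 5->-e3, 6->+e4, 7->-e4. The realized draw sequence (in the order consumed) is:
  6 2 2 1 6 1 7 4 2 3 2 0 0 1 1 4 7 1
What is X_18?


t=0: X=(-1, -4, -4, 4), d=6 → +e4, X_1=(-1, -4, -4, 5)
t=1: X=(-1, -4, -4, 5), d=2 → +e2, X_2=(-1, -3, -4, 5)
t=2: X=(-1, -3, -4, 5), d=2 → +e2, X_3=(-1, -2, -4, 5)
t=3: X=(-1, -2, -4, 5), d=1 → -e1, X_4=(-2, -2, -4, 5)
t=4: X=(-2, -2, -4, 5), d=6 → +e4, X_5=(-2, -2, -4, 6)
t=5: X=(-2, -2, -4, 6), d=1 → -e1, X_6=(-3, -2, -4, 6)
t=6: X=(-3, -2, -4, 6), d=7 → -e4, X_7=(-3, -2, -4, 5)
t=7: X=(-3, -2, -4, 5), d=4 → +e3, X_8=(-3, -2, -3, 5)
t=8: X=(-3, -2, -3, 5), d=2 → +e2, X_9=(-3, -1, -3, 5)
t=9: X=(-3, -1, -3, 5), d=3 → -e2, X_10=(-3, -2, -3, 5)
t=10: X=(-3, -2, -3, 5), d=2 → +e2, X_11=(-3, -1, -3, 5)
t=11: X=(-3, -1, -3, 5), d=0 → +e1, X_12=(-2, -1, -3, 5)
t=12: X=(-2, -1, -3, 5), d=0 → +e1, X_13=(-1, -1, -3, 5)
t=13: X=(-1, -1, -3, 5), d=1 → -e1, X_14=(-2, -1, -3, 5)
t=14: X=(-2, -1, -3, 5), d=1 → -e1, X_15=(-3, -1, -3, 5)
t=15: X=(-3, -1, -3, 5), d=4 → +e3, X_16=(-3, -1, -2, 5)
t=16: X=(-3, -1, -2, 5), d=7 → -e4, X_17=(-3, -1, -2, 4)
t=17: X=(-3, -1, -2, 4), d=1 → -e1, X_18=(-4, -1, -2, 4)

(-4, -1, -2, 4)


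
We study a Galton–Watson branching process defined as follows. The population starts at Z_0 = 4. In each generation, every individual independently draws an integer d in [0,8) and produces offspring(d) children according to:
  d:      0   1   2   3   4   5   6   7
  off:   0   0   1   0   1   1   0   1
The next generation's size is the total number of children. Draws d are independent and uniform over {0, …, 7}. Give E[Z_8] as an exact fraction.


1/64

Outcome values over d=0..7: [0, 0, 1, 0, 1, 1, 0, 1]
Σy = 4, Σy² = 4, M = 8
μ = 4/8 = 1/2,  σ² = 4/8 − (1/2)² = 1/4
E[Z_0] = 4
E[Z_1] = 1/2·E[Z_0] = 2
E[Z_2] = 1/2·E[Z_1] = 1
E[Z_3] = 1/2·E[Z_2] = 1/2
E[Z_4] = 1/2·E[Z_3] = 1/4
E[Z_5] = 1/2·E[Z_4] = 1/8
E[Z_6] = 1/2·E[Z_5] = 1/16
E[Z_7] = 1/2·E[Z_6] = 1/32
E[Z_8] = 1/2·E[Z_7] = 1/64


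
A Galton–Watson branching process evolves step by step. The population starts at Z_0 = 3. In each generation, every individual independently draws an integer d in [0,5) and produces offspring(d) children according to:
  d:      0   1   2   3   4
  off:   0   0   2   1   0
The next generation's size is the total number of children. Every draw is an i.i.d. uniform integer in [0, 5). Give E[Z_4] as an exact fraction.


243/625

Outcome values over d=0..4: [0, 0, 2, 1, 0]
Σy = 3, Σy² = 5, M = 5
μ = 3/5 = 3/5,  σ² = 5/5 − (3/5)² = 16/25
E[Z_0] = 3
E[Z_1] = 3/5·E[Z_0] = 9/5
E[Z_2] = 3/5·E[Z_1] = 27/25
E[Z_3] = 3/5·E[Z_2] = 81/125
E[Z_4] = 3/5·E[Z_3] = 243/625


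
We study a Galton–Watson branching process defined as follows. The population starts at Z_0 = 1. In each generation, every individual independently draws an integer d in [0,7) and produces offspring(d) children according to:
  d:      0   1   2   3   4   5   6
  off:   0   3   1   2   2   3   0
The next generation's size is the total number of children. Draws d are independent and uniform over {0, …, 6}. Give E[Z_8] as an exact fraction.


214358881/5764801

Outcome values over d=0..6: [0, 3, 1, 2, 2, 3, 0]
Σy = 11, Σy² = 27, M = 7
μ = 11/7 = 11/7,  σ² = 27/7 − (11/7)² = 68/49
E[Z_0] = 1
E[Z_1] = 11/7·E[Z_0] = 11/7
E[Z_2] = 11/7·E[Z_1] = 121/49
E[Z_3] = 11/7·E[Z_2] = 1331/343
E[Z_4] = 11/7·E[Z_3] = 14641/2401
E[Z_5] = 11/7·E[Z_4] = 161051/16807
E[Z_6] = 11/7·E[Z_5] = 1771561/117649
E[Z_7] = 11/7·E[Z_6] = 19487171/823543
E[Z_8] = 11/7·E[Z_7] = 214358881/5764801


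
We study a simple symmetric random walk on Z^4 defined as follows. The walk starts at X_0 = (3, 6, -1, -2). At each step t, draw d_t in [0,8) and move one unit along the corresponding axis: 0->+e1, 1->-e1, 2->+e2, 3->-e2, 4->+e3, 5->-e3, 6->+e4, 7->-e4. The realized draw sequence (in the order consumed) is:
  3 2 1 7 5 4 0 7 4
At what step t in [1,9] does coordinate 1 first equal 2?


3

t=0: X=(3, 6, -1, -2), d=3 → -e2, X_1=(3, 5, -1, -2)
t=1: X=(3, 5, -1, -2), d=2 → +e2, X_2=(3, 6, -1, -2)
t=2: X=(3, 6, -1, -2), d=1 → -e1, X_3=(2, 6, -1, -2)
t=3: X=(2, 6, -1, -2), d=7 → -e4, X_4=(2, 6, -1, -3)
t=4: X=(2, 6, -1, -3), d=5 → -e3, X_5=(2, 6, -2, -3)
t=5: X=(2, 6, -2, -3), d=4 → +e3, X_6=(2, 6, -1, -3)
t=6: X=(2, 6, -1, -3), d=0 → +e1, X_7=(3, 6, -1, -3)
t=7: X=(3, 6, -1, -3), d=7 → -e4, X_8=(3, 6, -1, -4)
t=8: X=(3, 6, -1, -4), d=4 → +e3, X_9=(3, 6, 0, -4)


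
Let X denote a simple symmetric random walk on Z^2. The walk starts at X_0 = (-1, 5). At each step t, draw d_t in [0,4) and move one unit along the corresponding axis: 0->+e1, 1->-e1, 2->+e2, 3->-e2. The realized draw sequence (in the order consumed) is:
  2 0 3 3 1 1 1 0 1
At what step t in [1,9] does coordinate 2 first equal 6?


1

t=0: X=(-1, 5), d=2 → +e2, X_1=(-1, 6)
t=1: X=(-1, 6), d=0 → +e1, X_2=(0, 6)
t=2: X=(0, 6), d=3 → -e2, X_3=(0, 5)
t=3: X=(0, 5), d=3 → -e2, X_4=(0, 4)
t=4: X=(0, 4), d=1 → -e1, X_5=(-1, 4)
t=5: X=(-1, 4), d=1 → -e1, X_6=(-2, 4)
t=6: X=(-2, 4), d=1 → -e1, X_7=(-3, 4)
t=7: X=(-3, 4), d=0 → +e1, X_8=(-2, 4)
t=8: X=(-2, 4), d=1 → -e1, X_9=(-3, 4)


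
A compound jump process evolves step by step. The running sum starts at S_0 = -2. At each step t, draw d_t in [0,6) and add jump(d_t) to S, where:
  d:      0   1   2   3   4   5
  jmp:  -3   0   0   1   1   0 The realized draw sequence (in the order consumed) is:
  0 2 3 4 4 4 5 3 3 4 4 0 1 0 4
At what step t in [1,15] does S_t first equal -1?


6

t=0: S=-2, d=0, jump=-3, S_1=-5
t=1: S=-5, d=2, jump=0, S_2=-5
t=2: S=-5, d=3, jump=1, S_3=-4
t=3: S=-4, d=4, jump=1, S_4=-3
t=4: S=-3, d=4, jump=1, S_5=-2
t=5: S=-2, d=4, jump=1, S_6=-1
t=6: S=-1, d=5, jump=0, S_7=-1
t=7: S=-1, d=3, jump=1, S_8=0
t=8: S=0, d=3, jump=1, S_9=1
t=9: S=1, d=4, jump=1, S_10=2
t=10: S=2, d=4, jump=1, S_11=3
t=11: S=3, d=0, jump=-3, S_12=0
t=12: S=0, d=1, jump=0, S_13=0
t=13: S=0, d=0, jump=-3, S_14=-3
t=14: S=-3, d=4, jump=1, S_15=-2


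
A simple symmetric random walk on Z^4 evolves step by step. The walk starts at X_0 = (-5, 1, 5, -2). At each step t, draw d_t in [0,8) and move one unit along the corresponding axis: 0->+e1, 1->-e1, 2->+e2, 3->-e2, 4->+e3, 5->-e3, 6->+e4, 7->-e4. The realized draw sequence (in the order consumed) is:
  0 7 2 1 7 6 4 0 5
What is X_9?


t=0: X=(-5, 1, 5, -2), d=0 → +e1, X_1=(-4, 1, 5, -2)
t=1: X=(-4, 1, 5, -2), d=7 → -e4, X_2=(-4, 1, 5, -3)
t=2: X=(-4, 1, 5, -3), d=2 → +e2, X_3=(-4, 2, 5, -3)
t=3: X=(-4, 2, 5, -3), d=1 → -e1, X_4=(-5, 2, 5, -3)
t=4: X=(-5, 2, 5, -3), d=7 → -e4, X_5=(-5, 2, 5, -4)
t=5: X=(-5, 2, 5, -4), d=6 → +e4, X_6=(-5, 2, 5, -3)
t=6: X=(-5, 2, 5, -3), d=4 → +e3, X_7=(-5, 2, 6, -3)
t=7: X=(-5, 2, 6, -3), d=0 → +e1, X_8=(-4, 2, 6, -3)
t=8: X=(-4, 2, 6, -3), d=5 → -e3, X_9=(-4, 2, 5, -3)

(-4, 2, 5, -3)


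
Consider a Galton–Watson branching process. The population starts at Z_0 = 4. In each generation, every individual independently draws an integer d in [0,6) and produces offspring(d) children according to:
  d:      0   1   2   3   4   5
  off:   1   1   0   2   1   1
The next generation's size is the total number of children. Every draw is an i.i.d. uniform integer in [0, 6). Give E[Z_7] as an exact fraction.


Outcome values over d=0..5: [1, 1, 0, 2, 1, 1]
Σy = 6, Σy² = 8, M = 6
μ = 6/6 = 1,  σ² = 8/6 − (1)² = 1/3
E[Z_0] = 4
E[Z_1] = 1·E[Z_0] = 4
E[Z_2] = 1·E[Z_1] = 4
E[Z_3] = 1·E[Z_2] = 4
E[Z_4] = 1·E[Z_3] = 4
E[Z_5] = 1·E[Z_4] = 4
E[Z_6] = 1·E[Z_5] = 4
E[Z_7] = 1·E[Z_6] = 4

4


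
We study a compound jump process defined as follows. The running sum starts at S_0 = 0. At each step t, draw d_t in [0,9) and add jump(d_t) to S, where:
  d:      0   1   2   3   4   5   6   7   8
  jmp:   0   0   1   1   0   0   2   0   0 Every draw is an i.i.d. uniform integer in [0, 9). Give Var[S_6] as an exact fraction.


Outcome values over d=0..8: [0, 0, 1, 1, 0, 0, 2, 0, 0]
Σy = 4, Σy² = 6, M = 9
μ = 4/9 = 4/9,  σ² = 6/9 − (4/9)² = 38/81
Independent increments: Var[S_6] = 6·σ² = 6·(38/81) = 76/27

76/27


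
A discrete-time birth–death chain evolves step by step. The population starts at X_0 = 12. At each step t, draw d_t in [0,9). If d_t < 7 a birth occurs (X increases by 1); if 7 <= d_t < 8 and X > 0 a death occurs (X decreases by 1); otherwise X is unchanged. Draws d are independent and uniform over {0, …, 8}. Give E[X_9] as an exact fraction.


18

X can drop by at most 1 per step and X_0 = 12 > T = 9, so X_t >= 12 − t >= 3 > 0 for every t <= 9: the floor at 0 (the 'and X > 0' condition) never binds. Hence X_9 = X_0 + Σ_{t<9} Y_t with i.i.d. increments Y_t = y(d_t) ∈ {+1, −1, 0}.
Outcome values over d=0..8: [1, 1, 1, 1, 1, 1, 1, -1, 0]
Σy = 6, Σy² = 8, M = 9
μ = 6/9 = 2/3,  σ² = 8/9 − (2/3)² = 4/9
E[X_9] = 12 + 9·(2/3) = 18


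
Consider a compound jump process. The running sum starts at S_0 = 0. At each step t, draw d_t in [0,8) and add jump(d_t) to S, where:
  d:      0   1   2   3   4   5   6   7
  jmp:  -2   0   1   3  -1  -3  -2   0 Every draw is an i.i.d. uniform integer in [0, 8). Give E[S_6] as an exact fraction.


-3

Outcome values over d=0..7: [-2, 0, 1, 3, -1, -3, -2, 0]
Σy = -4, Σy² = 28, M = 8
μ = -4/8 = -1/2,  σ² = 28/8 − (-1/2)² = 13/4
E[S_6] = 0 + 6·(-1/2) = -3


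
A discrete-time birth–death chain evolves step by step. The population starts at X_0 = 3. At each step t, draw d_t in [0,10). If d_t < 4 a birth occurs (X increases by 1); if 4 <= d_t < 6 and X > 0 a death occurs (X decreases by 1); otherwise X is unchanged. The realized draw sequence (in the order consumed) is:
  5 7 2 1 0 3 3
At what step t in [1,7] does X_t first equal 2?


t=0: X=3, d=5 → death, X_1=2
t=1: X=2, d=7 → hold, X_2=2
t=2: X=2, d=2 → birth, X_3=3
t=3: X=3, d=1 → birth, X_4=4
t=4: X=4, d=0 → birth, X_5=5
t=5: X=5, d=3 → birth, X_6=6
t=6: X=6, d=3 → birth, X_7=7

1


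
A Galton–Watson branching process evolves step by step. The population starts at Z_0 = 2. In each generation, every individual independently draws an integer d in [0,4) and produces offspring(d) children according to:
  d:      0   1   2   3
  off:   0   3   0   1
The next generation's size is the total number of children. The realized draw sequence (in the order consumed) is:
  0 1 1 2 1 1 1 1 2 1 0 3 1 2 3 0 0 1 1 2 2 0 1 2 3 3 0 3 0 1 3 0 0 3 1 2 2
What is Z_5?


gen 0: Z_0=2, draws=[0, 1], offspring=[0, 3], Z_1=3
gen 1: Z_1=3, draws=[1, 2, 1], offspring=[3, 0, 3], Z_2=6
gen 2: Z_2=6, draws=[1, 1, 1, 2, 1, 0], offspring=[3, 3, 3, 0, 3, 0], Z_3=12
gen 3: Z_3=12, draws=[3, 1, 2, 3, 0, 0, 1, 1, 2, 2, 0, 1], offspring=[1, 3, 0, 1, 0, 0, 3, 3, 0, 0, 0, 3], Z_4=14
gen 4: Z_4=14, draws=[2, 3, 3, 0, 3, 0, 1, 3, 0, 0, 3, 1, 2, 2], offspring=[0, 1, 1, 0, 1, 0, 3, 1, 0, 0, 1, 3, 0, 0], Z_5=11

11


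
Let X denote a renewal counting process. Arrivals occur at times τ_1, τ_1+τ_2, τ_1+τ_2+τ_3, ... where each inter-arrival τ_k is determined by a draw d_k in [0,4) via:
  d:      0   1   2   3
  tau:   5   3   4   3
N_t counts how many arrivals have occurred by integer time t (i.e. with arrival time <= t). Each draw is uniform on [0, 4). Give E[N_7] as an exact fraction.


3/2

Inter-arrival values over d=0..3: [5, 3, 4, 3]
Each d has probability 1/4, so the pmf of τ is: f(3) = 1/2, f(4) = 1/4, f(5) = 1/4
Renewal equation for m(n) = E[N_n]: condition on τ_1 = k (if k <= n, one arrival plus a fresh copy on the remaining n−k steps): m(n) = F(n) + Σ_{k<=n} f(k)·m(n−k), where F(n) = P(τ <= n) and m(0) = 0
m(1) = F(1) = 0
m(2) = F(2) = 0
m(3) = F(3) = 1/2
m(4) = F(4) = 3/4
m(5) = F(5) = 1
m(6) = F(6) + f(3)·m(3) = 1 + 1/2·1/2 = 5/4
m(7) = F(7) + f(3)·m(4) + f(4)·m(3) = 1 + 1/2·3/4 + 1/4·1/2 = 3/2
E[N_7] = m(7) = 3/2


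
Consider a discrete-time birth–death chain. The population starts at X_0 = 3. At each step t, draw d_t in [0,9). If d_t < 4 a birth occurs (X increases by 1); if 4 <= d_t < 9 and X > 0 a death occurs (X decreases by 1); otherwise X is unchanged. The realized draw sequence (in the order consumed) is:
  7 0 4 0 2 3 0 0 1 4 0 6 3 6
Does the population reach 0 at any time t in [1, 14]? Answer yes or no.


no

t=0: X=3, d=7 → death, X_1=2
t=1: X=2, d=0 → birth, X_2=3
t=2: X=3, d=4 → death, X_3=2
t=3: X=2, d=0 → birth, X_4=3
t=4: X=3, d=2 → birth, X_5=4
t=5: X=4, d=3 → birth, X_6=5
t=6: X=5, d=0 → birth, X_7=6
t=7: X=6, d=0 → birth, X_8=7
t=8: X=7, d=1 → birth, X_9=8
t=9: X=8, d=4 → death, X_10=7
t=10: X=7, d=0 → birth, X_11=8
t=11: X=8, d=6 → death, X_12=7
t=12: X=7, d=3 → birth, X_13=8
t=13: X=8, d=6 → death, X_14=7


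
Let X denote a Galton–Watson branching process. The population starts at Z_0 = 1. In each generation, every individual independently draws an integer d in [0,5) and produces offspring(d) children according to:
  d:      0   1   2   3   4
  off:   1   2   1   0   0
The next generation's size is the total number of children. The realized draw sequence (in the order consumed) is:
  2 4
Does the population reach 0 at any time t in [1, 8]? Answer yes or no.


yes

gen 0: Z_0=1, draws=[2], offspring=[1], Z_1=1
gen 1: Z_1=1, draws=[4], offspring=[0], Z_2=0
gen 2: Z_2=0, draws=[], offspring=[], Z_3=0
gen 3: Z_3=0, draws=[], offspring=[], Z_4=0
gen 4: Z_4=0, draws=[], offspring=[], Z_5=0
gen 5: Z_5=0, draws=[], offspring=[], Z_6=0
gen 6: Z_6=0, draws=[], offspring=[], Z_7=0
gen 7: Z_7=0, draws=[], offspring=[], Z_8=0


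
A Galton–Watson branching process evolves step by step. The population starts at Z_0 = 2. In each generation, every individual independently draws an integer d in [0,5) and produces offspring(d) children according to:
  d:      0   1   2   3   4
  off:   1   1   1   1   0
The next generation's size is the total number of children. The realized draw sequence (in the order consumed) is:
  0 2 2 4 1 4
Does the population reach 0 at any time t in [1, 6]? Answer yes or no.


gen 0: Z_0=2, draws=[0, 2], offspring=[1, 1], Z_1=2
gen 1: Z_1=2, draws=[2, 4], offspring=[1, 0], Z_2=1
gen 2: Z_2=1, draws=[1], offspring=[1], Z_3=1
gen 3: Z_3=1, draws=[4], offspring=[0], Z_4=0
gen 4: Z_4=0, draws=[], offspring=[], Z_5=0
gen 5: Z_5=0, draws=[], offspring=[], Z_6=0

yes


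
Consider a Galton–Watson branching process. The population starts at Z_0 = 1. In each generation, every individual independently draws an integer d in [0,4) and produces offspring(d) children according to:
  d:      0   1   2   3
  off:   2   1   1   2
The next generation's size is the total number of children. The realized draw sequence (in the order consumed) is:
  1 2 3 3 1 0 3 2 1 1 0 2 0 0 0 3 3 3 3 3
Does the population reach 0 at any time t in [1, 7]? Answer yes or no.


no

gen 0: Z_0=1, draws=[1], offspring=[1], Z_1=1
gen 1: Z_1=1, draws=[2], offspring=[1], Z_2=1
gen 2: Z_2=1, draws=[3], offspring=[2], Z_3=2
gen 3: Z_3=2, draws=[3, 1], offspring=[2, 1], Z_4=3
gen 4: Z_4=3, draws=[0, 3, 2], offspring=[2, 2, 1], Z_5=5
gen 5: Z_5=5, draws=[1, 1, 0, 2, 0], offspring=[1, 1, 2, 1, 2], Z_6=7
gen 6: Z_6=7, draws=[0, 0, 3, 3, 3, 3, 3], offspring=[2, 2, 2, 2, 2, 2, 2], Z_7=14


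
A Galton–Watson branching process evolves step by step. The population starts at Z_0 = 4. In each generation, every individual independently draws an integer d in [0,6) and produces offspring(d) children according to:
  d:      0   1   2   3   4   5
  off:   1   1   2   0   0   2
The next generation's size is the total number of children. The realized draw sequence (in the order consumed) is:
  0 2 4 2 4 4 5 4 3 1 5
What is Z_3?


3

gen 0: Z_0=4, draws=[0, 2, 4, 2], offspring=[1, 2, 0, 2], Z_1=5
gen 1: Z_1=5, draws=[4, 4, 5, 4, 3], offspring=[0, 0, 2, 0, 0], Z_2=2
gen 2: Z_2=2, draws=[1, 5], offspring=[1, 2], Z_3=3


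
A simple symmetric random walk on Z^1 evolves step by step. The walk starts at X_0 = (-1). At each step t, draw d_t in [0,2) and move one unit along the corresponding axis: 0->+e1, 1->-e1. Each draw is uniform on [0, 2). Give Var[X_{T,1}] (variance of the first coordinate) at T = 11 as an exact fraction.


11

Outcome values over d=0..1: [1, -1]
Σy = 0, Σy² = 2, M = 2
μ = 0/2 = 0,  σ² = 2/2 − (0)² = 1
Independent increments: Var[X_11] = 11·σ² = 11·(1) = 11


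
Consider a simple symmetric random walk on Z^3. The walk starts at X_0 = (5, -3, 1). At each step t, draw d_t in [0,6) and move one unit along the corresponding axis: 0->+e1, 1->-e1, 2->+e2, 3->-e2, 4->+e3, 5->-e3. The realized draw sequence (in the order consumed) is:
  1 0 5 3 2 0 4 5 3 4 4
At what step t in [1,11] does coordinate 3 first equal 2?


11

t=0: X=(5, -3, 1), d=1 → -e1, X_1=(4, -3, 1)
t=1: X=(4, -3, 1), d=0 → +e1, X_2=(5, -3, 1)
t=2: X=(5, -3, 1), d=5 → -e3, X_3=(5, -3, 0)
t=3: X=(5, -3, 0), d=3 → -e2, X_4=(5, -4, 0)
t=4: X=(5, -4, 0), d=2 → +e2, X_5=(5, -3, 0)
t=5: X=(5, -3, 0), d=0 → +e1, X_6=(6, -3, 0)
t=6: X=(6, -3, 0), d=4 → +e3, X_7=(6, -3, 1)
t=7: X=(6, -3, 1), d=5 → -e3, X_8=(6, -3, 0)
t=8: X=(6, -3, 0), d=3 → -e2, X_9=(6, -4, 0)
t=9: X=(6, -4, 0), d=4 → +e3, X_10=(6, -4, 1)
t=10: X=(6, -4, 1), d=4 → +e3, X_11=(6, -4, 2)


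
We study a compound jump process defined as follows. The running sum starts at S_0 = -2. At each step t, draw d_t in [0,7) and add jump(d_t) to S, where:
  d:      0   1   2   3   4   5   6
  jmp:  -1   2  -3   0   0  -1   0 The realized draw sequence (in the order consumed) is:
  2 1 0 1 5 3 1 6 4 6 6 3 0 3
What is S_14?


-2

t=0: S=-2, d=2, jump=-3, S_1=-5
t=1: S=-5, d=1, jump=2, S_2=-3
t=2: S=-3, d=0, jump=-1, S_3=-4
t=3: S=-4, d=1, jump=2, S_4=-2
t=4: S=-2, d=5, jump=-1, S_5=-3
t=5: S=-3, d=3, jump=0, S_6=-3
t=6: S=-3, d=1, jump=2, S_7=-1
t=7: S=-1, d=6, jump=0, S_8=-1
t=8: S=-1, d=4, jump=0, S_9=-1
t=9: S=-1, d=6, jump=0, S_10=-1
t=10: S=-1, d=6, jump=0, S_11=-1
t=11: S=-1, d=3, jump=0, S_12=-1
t=12: S=-1, d=0, jump=-1, S_13=-2
t=13: S=-2, d=3, jump=0, S_14=-2


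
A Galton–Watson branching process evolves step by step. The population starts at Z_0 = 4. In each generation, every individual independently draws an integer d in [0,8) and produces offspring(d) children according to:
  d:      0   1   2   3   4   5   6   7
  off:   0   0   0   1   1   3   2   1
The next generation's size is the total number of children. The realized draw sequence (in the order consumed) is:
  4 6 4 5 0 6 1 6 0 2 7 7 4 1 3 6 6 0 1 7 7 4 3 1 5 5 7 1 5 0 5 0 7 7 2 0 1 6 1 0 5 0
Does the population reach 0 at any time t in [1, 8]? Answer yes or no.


gen 0: Z_0=4, draws=[4, 6, 4, 5], offspring=[1, 2, 1, 3], Z_1=7
gen 1: Z_1=7, draws=[0, 6, 1, 6, 0, 2, 7], offspring=[0, 2, 0, 2, 0, 0, 1], Z_2=5
gen 2: Z_2=5, draws=[7, 4, 1, 3, 6], offspring=[1, 1, 0, 1, 2], Z_3=5
gen 3: Z_3=5, draws=[6, 0, 1, 7, 7], offspring=[2, 0, 0, 1, 1], Z_4=4
gen 4: Z_4=4, draws=[4, 3, 1, 5], offspring=[1, 1, 0, 3], Z_5=5
gen 5: Z_5=5, draws=[5, 7, 1, 5, 0], offspring=[3, 1, 0, 3, 0], Z_6=7
gen 6: Z_6=7, draws=[5, 0, 7, 7, 2, 0, 1], offspring=[3, 0, 1, 1, 0, 0, 0], Z_7=5
gen 7: Z_7=5, draws=[6, 1, 0, 5, 0], offspring=[2, 0, 0, 3, 0], Z_8=5

no


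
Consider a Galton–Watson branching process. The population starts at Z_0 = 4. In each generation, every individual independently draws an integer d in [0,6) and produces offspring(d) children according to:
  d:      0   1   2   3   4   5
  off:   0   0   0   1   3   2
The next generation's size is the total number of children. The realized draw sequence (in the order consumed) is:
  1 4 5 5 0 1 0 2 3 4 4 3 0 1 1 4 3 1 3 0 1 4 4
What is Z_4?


gen 0: Z_0=4, draws=[1, 4, 5, 5], offspring=[0, 3, 2, 2], Z_1=7
gen 1: Z_1=7, draws=[0, 1, 0, 2, 3, 4, 4], offspring=[0, 0, 0, 0, 1, 3, 3], Z_2=7
gen 2: Z_2=7, draws=[3, 0, 1, 1, 4, 3, 1], offspring=[1, 0, 0, 0, 3, 1, 0], Z_3=5
gen 3: Z_3=5, draws=[3, 0, 1, 4, 4], offspring=[1, 0, 0, 3, 3], Z_4=7

7


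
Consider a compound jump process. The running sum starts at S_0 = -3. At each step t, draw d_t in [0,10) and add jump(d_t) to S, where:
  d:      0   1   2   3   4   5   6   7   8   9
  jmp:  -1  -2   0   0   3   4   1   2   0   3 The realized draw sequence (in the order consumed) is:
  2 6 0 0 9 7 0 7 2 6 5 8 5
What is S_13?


11

t=0: S=-3, d=2, jump=0, S_1=-3
t=1: S=-3, d=6, jump=1, S_2=-2
t=2: S=-2, d=0, jump=-1, S_3=-3
t=3: S=-3, d=0, jump=-1, S_4=-4
t=4: S=-4, d=9, jump=3, S_5=-1
t=5: S=-1, d=7, jump=2, S_6=1
t=6: S=1, d=0, jump=-1, S_7=0
t=7: S=0, d=7, jump=2, S_8=2
t=8: S=2, d=2, jump=0, S_9=2
t=9: S=2, d=6, jump=1, S_10=3
t=10: S=3, d=5, jump=4, S_11=7
t=11: S=7, d=8, jump=0, S_12=7
t=12: S=7, d=5, jump=4, S_13=11


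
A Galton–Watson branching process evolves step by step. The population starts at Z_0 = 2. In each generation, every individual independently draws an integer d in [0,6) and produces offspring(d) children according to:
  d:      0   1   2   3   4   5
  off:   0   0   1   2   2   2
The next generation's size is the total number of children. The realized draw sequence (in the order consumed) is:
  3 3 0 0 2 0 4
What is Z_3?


gen 0: Z_0=2, draws=[3, 3], offspring=[2, 2], Z_1=4
gen 1: Z_1=4, draws=[0, 0, 2, 0], offspring=[0, 0, 1, 0], Z_2=1
gen 2: Z_2=1, draws=[4], offspring=[2], Z_3=2

2


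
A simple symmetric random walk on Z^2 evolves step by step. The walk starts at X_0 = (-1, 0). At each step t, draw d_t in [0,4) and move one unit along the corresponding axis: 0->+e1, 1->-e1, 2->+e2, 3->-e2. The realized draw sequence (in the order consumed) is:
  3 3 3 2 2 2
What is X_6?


(-1, 0)

t=0: X=(-1, 0), d=3 → -e2, X_1=(-1, -1)
t=1: X=(-1, -1), d=3 → -e2, X_2=(-1, -2)
t=2: X=(-1, -2), d=3 → -e2, X_3=(-1, -3)
t=3: X=(-1, -3), d=2 → +e2, X_4=(-1, -2)
t=4: X=(-1, -2), d=2 → +e2, X_5=(-1, -1)
t=5: X=(-1, -1), d=2 → +e2, X_6=(-1, 0)


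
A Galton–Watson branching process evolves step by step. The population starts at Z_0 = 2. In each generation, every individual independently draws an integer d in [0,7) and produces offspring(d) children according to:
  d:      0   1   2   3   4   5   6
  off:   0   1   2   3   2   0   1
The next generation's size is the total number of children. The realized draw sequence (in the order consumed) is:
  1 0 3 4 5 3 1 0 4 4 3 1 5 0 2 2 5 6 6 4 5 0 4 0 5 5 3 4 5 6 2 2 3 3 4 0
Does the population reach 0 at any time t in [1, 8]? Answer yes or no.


gen 0: Z_0=2, draws=[1, 0], offspring=[1, 0], Z_1=1
gen 1: Z_1=1, draws=[3], offspring=[3], Z_2=3
gen 2: Z_2=3, draws=[4, 5, 3], offspring=[2, 0, 3], Z_3=5
gen 3: Z_3=5, draws=[1, 0, 4, 4, 3], offspring=[1, 0, 2, 2, 3], Z_4=8
gen 4: Z_4=8, draws=[1, 5, 0, 2, 2, 5, 6, 6], offspring=[1, 0, 0, 2, 2, 0, 1, 1], Z_5=7
gen 5: Z_5=7, draws=[4, 5, 0, 4, 0, 5, 5], offspring=[2, 0, 0, 2, 0, 0, 0], Z_6=4
gen 6: Z_6=4, draws=[3, 4, 5, 6], offspring=[3, 2, 0, 1], Z_7=6
gen 7: Z_7=6, draws=[2, 2, 3, 3, 4, 0], offspring=[2, 2, 3, 3, 2, 0], Z_8=12

no


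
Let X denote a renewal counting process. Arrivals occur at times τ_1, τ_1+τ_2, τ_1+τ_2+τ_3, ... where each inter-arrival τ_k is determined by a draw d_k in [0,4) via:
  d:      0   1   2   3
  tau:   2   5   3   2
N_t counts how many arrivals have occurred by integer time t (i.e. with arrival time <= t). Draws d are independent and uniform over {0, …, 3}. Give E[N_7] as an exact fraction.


17/8

Inter-arrival values over d=0..3: [2, 5, 3, 2]
Each d has probability 1/4, so the pmf of τ is: f(2) = 1/2, f(3) = 1/4, f(5) = 1/4
Renewal equation for m(n) = E[N_n]: condition on τ_1 = k (if k <= n, one arrival plus a fresh copy on the remaining n−k steps): m(n) = F(n) + Σ_{k<=n} f(k)·m(n−k), where F(n) = P(τ <= n) and m(0) = 0
m(1) = F(1) = 0
m(2) = F(2) = 1/2
m(3) = F(3) = 3/4
m(4) = F(4) + f(2)·m(2) = 3/4 + 1/2·1/2 = 1
m(5) = F(5) + f(2)·m(3) + f(3)·m(2) = 1 + 1/2·3/4 + 1/4·1/2 = 3/2
m(6) = F(6) + f(2)·m(4) + f(3)·m(3) = 1 + 1/2·1 + 1/4·3/4 = 27/16
m(7) = F(7) + f(2)·m(5) + f(3)·m(4) + f(5)·m(2) = 1 + 1/2·3/2 + 1/4·1 + 1/4·1/2 = 17/8
E[N_7] = m(7) = 17/8


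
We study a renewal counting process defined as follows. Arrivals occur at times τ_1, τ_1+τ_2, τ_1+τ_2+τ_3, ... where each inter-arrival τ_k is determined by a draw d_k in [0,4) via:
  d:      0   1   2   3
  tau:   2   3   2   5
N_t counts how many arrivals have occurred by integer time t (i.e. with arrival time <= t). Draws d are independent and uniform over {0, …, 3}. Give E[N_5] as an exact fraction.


3/2

Inter-arrival values over d=0..3: [2, 3, 2, 5]
Each d has probability 1/4, so the pmf of τ is: f(2) = 1/2, f(3) = 1/4, f(5) = 1/4
Renewal equation for m(n) = E[N_n]: condition on τ_1 = k (if k <= n, one arrival plus a fresh copy on the remaining n−k steps): m(n) = F(n) + Σ_{k<=n} f(k)·m(n−k), where F(n) = P(τ <= n) and m(0) = 0
m(1) = F(1) = 0
m(2) = F(2) = 1/2
m(3) = F(3) = 3/4
m(4) = F(4) + f(2)·m(2) = 3/4 + 1/2·1/2 = 1
m(5) = F(5) + f(2)·m(3) + f(3)·m(2) = 1 + 1/2·3/4 + 1/4·1/2 = 3/2
E[N_5] = m(5) = 3/2


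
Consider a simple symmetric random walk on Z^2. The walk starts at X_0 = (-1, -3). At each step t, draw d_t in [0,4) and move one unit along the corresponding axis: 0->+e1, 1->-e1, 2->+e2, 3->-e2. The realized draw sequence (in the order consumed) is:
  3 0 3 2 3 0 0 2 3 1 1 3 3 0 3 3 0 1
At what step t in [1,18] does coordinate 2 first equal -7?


13

t=0: X=(-1, -3), d=3 → -e2, X_1=(-1, -4)
t=1: X=(-1, -4), d=0 → +e1, X_2=(0, -4)
t=2: X=(0, -4), d=3 → -e2, X_3=(0, -5)
t=3: X=(0, -5), d=2 → +e2, X_4=(0, -4)
t=4: X=(0, -4), d=3 → -e2, X_5=(0, -5)
t=5: X=(0, -5), d=0 → +e1, X_6=(1, -5)
t=6: X=(1, -5), d=0 → +e1, X_7=(2, -5)
t=7: X=(2, -5), d=2 → +e2, X_8=(2, -4)
t=8: X=(2, -4), d=3 → -e2, X_9=(2, -5)
t=9: X=(2, -5), d=1 → -e1, X_10=(1, -5)
t=10: X=(1, -5), d=1 → -e1, X_11=(0, -5)
t=11: X=(0, -5), d=3 → -e2, X_12=(0, -6)
t=12: X=(0, -6), d=3 → -e2, X_13=(0, -7)
t=13: X=(0, -7), d=0 → +e1, X_14=(1, -7)
t=14: X=(1, -7), d=3 → -e2, X_15=(1, -8)
t=15: X=(1, -8), d=3 → -e2, X_16=(1, -9)
t=16: X=(1, -9), d=0 → +e1, X_17=(2, -9)
t=17: X=(2, -9), d=1 → -e1, X_18=(1, -9)


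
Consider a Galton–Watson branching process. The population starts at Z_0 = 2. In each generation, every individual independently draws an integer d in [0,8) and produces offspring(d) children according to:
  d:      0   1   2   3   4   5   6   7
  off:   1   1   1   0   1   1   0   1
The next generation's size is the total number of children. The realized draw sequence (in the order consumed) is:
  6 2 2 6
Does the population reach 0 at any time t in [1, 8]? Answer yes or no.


yes

gen 0: Z_0=2, draws=[6, 2], offspring=[0, 1], Z_1=1
gen 1: Z_1=1, draws=[2], offspring=[1], Z_2=1
gen 2: Z_2=1, draws=[6], offspring=[0], Z_3=0
gen 3: Z_3=0, draws=[], offspring=[], Z_4=0
gen 4: Z_4=0, draws=[], offspring=[], Z_5=0
gen 5: Z_5=0, draws=[], offspring=[], Z_6=0
gen 6: Z_6=0, draws=[], offspring=[], Z_7=0
gen 7: Z_7=0, draws=[], offspring=[], Z_8=0


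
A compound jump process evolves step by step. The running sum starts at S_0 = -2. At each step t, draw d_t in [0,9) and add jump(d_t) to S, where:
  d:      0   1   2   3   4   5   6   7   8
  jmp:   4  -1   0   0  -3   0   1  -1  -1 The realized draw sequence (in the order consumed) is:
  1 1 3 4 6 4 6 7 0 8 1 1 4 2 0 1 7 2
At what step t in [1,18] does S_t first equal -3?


t=0: S=-2, d=1, jump=-1, S_1=-3
t=1: S=-3, d=1, jump=-1, S_2=-4
t=2: S=-4, d=3, jump=0, S_3=-4
t=3: S=-4, d=4, jump=-3, S_4=-7
t=4: S=-7, d=6, jump=1, S_5=-6
t=5: S=-6, d=4, jump=-3, S_6=-9
t=6: S=-9, d=6, jump=1, S_7=-8
t=7: S=-8, d=7, jump=-1, S_8=-9
t=8: S=-9, d=0, jump=4, S_9=-5
t=9: S=-5, d=8, jump=-1, S_10=-6
t=10: S=-6, d=1, jump=-1, S_11=-7
t=11: S=-7, d=1, jump=-1, S_12=-8
t=12: S=-8, d=4, jump=-3, S_13=-11
t=13: S=-11, d=2, jump=0, S_14=-11
t=14: S=-11, d=0, jump=4, S_15=-7
t=15: S=-7, d=1, jump=-1, S_16=-8
t=16: S=-8, d=7, jump=-1, S_17=-9
t=17: S=-9, d=2, jump=0, S_18=-9

1


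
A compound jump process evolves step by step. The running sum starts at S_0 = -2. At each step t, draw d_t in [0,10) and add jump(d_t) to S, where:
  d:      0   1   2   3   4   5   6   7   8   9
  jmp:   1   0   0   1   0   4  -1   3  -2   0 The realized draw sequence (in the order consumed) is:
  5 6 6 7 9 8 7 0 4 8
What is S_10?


t=0: S=-2, d=5, jump=4, S_1=2
t=1: S=2, d=6, jump=-1, S_2=1
t=2: S=1, d=6, jump=-1, S_3=0
t=3: S=0, d=7, jump=3, S_4=3
t=4: S=3, d=9, jump=0, S_5=3
t=5: S=3, d=8, jump=-2, S_6=1
t=6: S=1, d=7, jump=3, S_7=4
t=7: S=4, d=0, jump=1, S_8=5
t=8: S=5, d=4, jump=0, S_9=5
t=9: S=5, d=8, jump=-2, S_10=3

3


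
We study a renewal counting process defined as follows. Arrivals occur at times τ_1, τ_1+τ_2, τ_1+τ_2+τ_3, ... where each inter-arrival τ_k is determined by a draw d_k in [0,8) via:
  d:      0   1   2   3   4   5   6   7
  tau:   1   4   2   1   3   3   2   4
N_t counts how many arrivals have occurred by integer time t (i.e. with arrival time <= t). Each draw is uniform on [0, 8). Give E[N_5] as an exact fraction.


Inter-arrival values over d=0..7: [1, 4, 2, 1, 3, 3, 2, 4]
Each d has probability 1/8, so the pmf of τ is: f(1) = 1/4, f(2) = 1/4, f(3) = 1/4, f(4) = 1/4
Renewal equation for m(n) = E[N_n]: condition on τ_1 = k (if k <= n, one arrival plus a fresh copy on the remaining n−k steps): m(n) = F(n) + Σ_{k<=n} f(k)·m(n−k), where F(n) = P(τ <= n) and m(0) = 0
m(1) = F(1) = 1/4
m(2) = F(2) + f(1)·m(1) = 1/2 + 1/4·1/4 = 9/16
m(3) = F(3) + f(1)·m(2) + f(2)·m(1) = 3/4 + 1/4·9/16 + 1/4·1/4 = 61/64
m(4) = F(4) + f(1)·m(3) + f(2)·m(2) + f(3)·m(1) = 1 + 1/4·61/64 + 1/4·9/16 + 1/4·1/4 = 369/256
m(5) = F(5) + f(1)·m(4) + f(2)·m(3) + f(3)·m(2) + f(4)·m(1) = 1 + 1/4·369/256 + 1/4·61/64 + 1/4·9/16 + 1/4·1/4 = 1845/1024
E[N_5] = m(5) = 1845/1024

1845/1024


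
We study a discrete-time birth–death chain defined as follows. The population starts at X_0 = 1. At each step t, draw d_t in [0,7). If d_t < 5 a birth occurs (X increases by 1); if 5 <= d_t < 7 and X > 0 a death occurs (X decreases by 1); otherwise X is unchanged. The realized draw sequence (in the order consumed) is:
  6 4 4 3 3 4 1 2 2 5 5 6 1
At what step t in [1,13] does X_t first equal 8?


t=0: X=1, d=6 → death, X_1=0
t=1: X=0, d=4 → birth, X_2=1
t=2: X=1, d=4 → birth, X_3=2
t=3: X=2, d=3 → birth, X_4=3
t=4: X=3, d=3 → birth, X_5=4
t=5: X=4, d=4 → birth, X_6=5
t=6: X=5, d=1 → birth, X_7=6
t=7: X=6, d=2 → birth, X_8=7
t=8: X=7, d=2 → birth, X_9=8
t=9: X=8, d=5 → death, X_10=7
t=10: X=7, d=5 → death, X_11=6
t=11: X=6, d=6 → death, X_12=5
t=12: X=5, d=1 → birth, X_13=6

9


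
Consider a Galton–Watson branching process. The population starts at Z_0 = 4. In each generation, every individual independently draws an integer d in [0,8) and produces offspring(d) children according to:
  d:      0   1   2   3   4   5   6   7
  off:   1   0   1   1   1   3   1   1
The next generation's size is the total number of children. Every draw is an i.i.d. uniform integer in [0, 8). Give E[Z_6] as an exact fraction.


Outcome values over d=0..7: [1, 0, 1, 1, 1, 3, 1, 1]
Σy = 9, Σy² = 15, M = 8
μ = 9/8 = 9/8,  σ² = 15/8 − (9/8)² = 39/64
E[Z_0] = 4
E[Z_1] = 9/8·E[Z_0] = 9/2
E[Z_2] = 9/8·E[Z_1] = 81/16
E[Z_3] = 9/8·E[Z_2] = 729/128
E[Z_4] = 9/8·E[Z_3] = 6561/1024
E[Z_5] = 9/8·E[Z_4] = 59049/8192
E[Z_6] = 9/8·E[Z_5] = 531441/65536

531441/65536


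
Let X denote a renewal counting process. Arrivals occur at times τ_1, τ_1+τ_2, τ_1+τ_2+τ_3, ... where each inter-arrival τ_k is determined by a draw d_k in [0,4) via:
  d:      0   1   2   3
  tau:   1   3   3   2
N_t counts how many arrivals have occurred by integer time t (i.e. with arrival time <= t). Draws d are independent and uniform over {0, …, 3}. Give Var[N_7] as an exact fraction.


153245943/268435456

Inter-arrival values over d=0..3: [1, 3, 3, 2]
Each d has probability 1/4, so the pmf of τ is: f(1) = 1/4, f(2) = 1/4, f(3) = 1/2
Let p_n(j) = P(N_n = j), with p_0 = [1]. Condition on τ_1: p_n(0) = P(τ > n), and for j >= 1, p_n(j) = Σ_{k<=n} f(k)·p_{n−k}(j−1)
p_1 = [3/4, 1/4]  (j = 0..1)
p_2 = [1/2, 7/16, 1/16]  (j = 0..2)
p_3 = [0, 13/16, 11/64, 1/64]  (j = 0..3)
p_4 = [0, 1/2, 7/16, 15/256, 1/256]  (j = 0..4)
p_5 = [0, 1/4, 35/64, 47/256, 19/1024, 1/1024]  (j = 0..5)
p_6 = [0, 0, 19/32, 85/256, 35/512, 23/4096, 1/4096]  (j = 0..6)
p_7 = [0, 0, 5/16, 129/256, 81/512, 97/4096, 27/16384, 1/16384]  (j = 0..7)
E[N_7] = Σ j·p_7(j) = 47485/16384;  E[N_7²] = Σ j²·p_7(j) = 146977/16384
Var[N_7] = 146977/16384 − (47485/16384)² = 153245943/268435456


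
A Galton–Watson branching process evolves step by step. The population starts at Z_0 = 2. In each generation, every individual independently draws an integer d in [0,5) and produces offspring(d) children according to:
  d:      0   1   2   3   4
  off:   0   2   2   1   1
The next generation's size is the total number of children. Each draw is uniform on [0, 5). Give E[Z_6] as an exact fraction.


93312/15625

Outcome values over d=0..4: [0, 2, 2, 1, 1]
Σy = 6, Σy² = 10, M = 5
μ = 6/5 = 6/5,  σ² = 10/5 − (6/5)² = 14/25
E[Z_0] = 2
E[Z_1] = 6/5·E[Z_0] = 12/5
E[Z_2] = 6/5·E[Z_1] = 72/25
E[Z_3] = 6/5·E[Z_2] = 432/125
E[Z_4] = 6/5·E[Z_3] = 2592/625
E[Z_5] = 6/5·E[Z_4] = 15552/3125
E[Z_6] = 6/5·E[Z_5] = 93312/15625


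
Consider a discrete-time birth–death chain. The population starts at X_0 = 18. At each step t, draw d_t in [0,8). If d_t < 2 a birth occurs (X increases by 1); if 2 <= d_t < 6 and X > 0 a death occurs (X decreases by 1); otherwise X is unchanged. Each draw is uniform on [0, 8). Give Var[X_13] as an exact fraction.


X can drop by at most 1 per step and X_0 = 18 > T = 13, so X_t >= 18 − t >= 5 > 0 for every t <= 13: the floor at 0 (the 'and X > 0' condition) never binds. Hence X_13 = X_0 + Σ_{t<13} Y_t with i.i.d. increments Y_t = y(d_t) ∈ {+1, −1, 0}.
Outcome values over d=0..7: [1, 1, -1, -1, -1, -1, 0, 0]
Σy = -2, Σy² = 6, M = 8
μ = -2/8 = -1/4,  σ² = 6/8 − (-1/4)² = 11/16
Independent increments: Var[X_13] = 13·σ² = 13·(11/16) = 143/16

143/16


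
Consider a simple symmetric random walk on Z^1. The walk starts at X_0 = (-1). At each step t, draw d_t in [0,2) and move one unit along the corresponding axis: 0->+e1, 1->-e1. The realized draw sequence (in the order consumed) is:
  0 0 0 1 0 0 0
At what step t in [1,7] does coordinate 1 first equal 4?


t=0: X=(-1), d=0 → +e1, X_1=(0)
t=1: X=(0), d=0 → +e1, X_2=(1)
t=2: X=(1), d=0 → +e1, X_3=(2)
t=3: X=(2), d=1 → -e1, X_4=(1)
t=4: X=(1), d=0 → +e1, X_5=(2)
t=5: X=(2), d=0 → +e1, X_6=(3)
t=6: X=(3), d=0 → +e1, X_7=(4)

7


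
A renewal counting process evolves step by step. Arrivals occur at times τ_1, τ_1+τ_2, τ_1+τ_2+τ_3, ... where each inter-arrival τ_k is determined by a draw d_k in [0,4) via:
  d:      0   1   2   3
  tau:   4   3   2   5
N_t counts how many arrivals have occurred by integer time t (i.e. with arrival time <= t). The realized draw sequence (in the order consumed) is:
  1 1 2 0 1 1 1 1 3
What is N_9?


3

draw d_1=1: τ_1=3, arrival time A_1=3
draw d_2=1: τ_2=3, arrival time A_2=6
draw d_3=2: τ_3=2, arrival time A_3=8
draw d_4=0: τ_4=4, arrival time A_4=12
draw d_5=1: τ_5=3, arrival time A_5=15
draw d_6=1: τ_6=3, arrival time A_6=18
draw d_7=1: τ_7=3, arrival time A_7=21
draw d_8=1: τ_8=3, arrival time A_8=24
draw d_9=3: τ_9=5, arrival time A_9=29
N_t over t=0..9: 0:0 1:0 2:0 3:1 4:1 5:1 6:2 7:2 8:3 9:3


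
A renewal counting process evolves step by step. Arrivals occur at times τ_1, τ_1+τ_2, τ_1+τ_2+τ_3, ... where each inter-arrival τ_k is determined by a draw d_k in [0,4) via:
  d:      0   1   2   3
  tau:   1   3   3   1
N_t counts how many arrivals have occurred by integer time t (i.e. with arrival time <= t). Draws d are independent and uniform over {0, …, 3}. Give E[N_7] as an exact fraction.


Inter-arrival values over d=0..3: [1, 3, 3, 1]
Each d has probability 1/4, so the pmf of τ is: f(1) = 1/2, f(3) = 1/2
Renewal equation for m(n) = E[N_n]: condition on τ_1 = k (if k <= n, one arrival plus a fresh copy on the remaining n−k steps): m(n) = F(n) + Σ_{k<=n} f(k)·m(n−k), where F(n) = P(τ <= n) and m(0) = 0
m(1) = F(1) = 1/2
m(2) = F(2) + f(1)·m(1) = 1/2 + 1/2·1/2 = 3/4
m(3) = F(3) + f(1)·m(2) = 1 + 1/2·3/4 = 11/8
m(4) = F(4) + f(1)·m(3) + f(3)·m(1) = 1 + 1/2·11/8 + 1/2·1/2 = 31/16
m(5) = F(5) + f(1)·m(4) + f(3)·m(2) = 1 + 1/2·31/16 + 1/2·3/4 = 75/32
m(6) = F(6) + f(1)·m(5) + f(3)·m(3) = 1 + 1/2·75/32 + 1/2·11/8 = 183/64
m(7) = F(7) + f(1)·m(6) + f(3)·m(4) = 1 + 1/2·183/64 + 1/2·31/16 = 435/128
E[N_7] = m(7) = 435/128

435/128


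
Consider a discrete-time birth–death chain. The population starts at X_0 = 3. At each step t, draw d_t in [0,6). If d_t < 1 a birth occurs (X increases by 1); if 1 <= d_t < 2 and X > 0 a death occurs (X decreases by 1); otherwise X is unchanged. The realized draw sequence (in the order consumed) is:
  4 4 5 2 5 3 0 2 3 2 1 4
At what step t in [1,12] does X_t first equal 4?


7

t=0: X=3, d=4 → hold, X_1=3
t=1: X=3, d=4 → hold, X_2=3
t=2: X=3, d=5 → hold, X_3=3
t=3: X=3, d=2 → hold, X_4=3
t=4: X=3, d=5 → hold, X_5=3
t=5: X=3, d=3 → hold, X_6=3
t=6: X=3, d=0 → birth, X_7=4
t=7: X=4, d=2 → hold, X_8=4
t=8: X=4, d=3 → hold, X_9=4
t=9: X=4, d=2 → hold, X_10=4
t=10: X=4, d=1 → death, X_11=3
t=11: X=3, d=4 → hold, X_12=3
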